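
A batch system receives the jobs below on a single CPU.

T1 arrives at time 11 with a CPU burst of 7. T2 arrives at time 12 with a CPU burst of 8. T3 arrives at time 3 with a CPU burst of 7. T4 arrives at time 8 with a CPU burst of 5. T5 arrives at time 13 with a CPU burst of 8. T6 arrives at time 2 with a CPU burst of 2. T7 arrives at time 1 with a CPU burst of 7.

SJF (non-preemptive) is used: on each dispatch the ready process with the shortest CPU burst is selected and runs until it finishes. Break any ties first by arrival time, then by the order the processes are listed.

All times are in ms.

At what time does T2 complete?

Gantt: | idle 0-1 | T7 1-8 | T6 8-10 | T4 10-15 | T3 15-22 | T1 22-29 | T2 29-37 | T5 37-45 |
Completion: T1=29  T2=37  T3=22  T4=15  T5=45  T6=10  T7=8
Turnaround (C−A): T1=18  T2=25  T3=19  T4=7  T5=32  T6=8  T7=7

37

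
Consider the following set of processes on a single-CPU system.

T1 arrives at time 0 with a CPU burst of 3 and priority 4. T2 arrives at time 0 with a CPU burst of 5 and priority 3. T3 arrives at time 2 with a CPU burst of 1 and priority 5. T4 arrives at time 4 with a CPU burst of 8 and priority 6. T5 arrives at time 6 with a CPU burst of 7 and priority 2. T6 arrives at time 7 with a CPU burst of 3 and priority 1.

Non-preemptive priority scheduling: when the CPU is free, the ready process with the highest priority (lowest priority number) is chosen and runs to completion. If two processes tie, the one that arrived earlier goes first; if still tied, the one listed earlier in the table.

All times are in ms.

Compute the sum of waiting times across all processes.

42

Schedule: | T2 0-5 | T1 5-8 | T6 8-11 | T5 11-18 | T3 18-19 | T4 19-27 |
Completion: T1=8  T2=5  T3=19  T4=27  T5=18  T6=11
Turnaround (C−A): T1=8  T2=5  T3=17  T4=23  T5=12  T6=4
Waiting = turnaround − burst: T1=5, T2=0, T3=16, T4=15, T5=5, T6=1
Total waiting = 5 + 0 + 16 + 15 + 5 + 1 = 42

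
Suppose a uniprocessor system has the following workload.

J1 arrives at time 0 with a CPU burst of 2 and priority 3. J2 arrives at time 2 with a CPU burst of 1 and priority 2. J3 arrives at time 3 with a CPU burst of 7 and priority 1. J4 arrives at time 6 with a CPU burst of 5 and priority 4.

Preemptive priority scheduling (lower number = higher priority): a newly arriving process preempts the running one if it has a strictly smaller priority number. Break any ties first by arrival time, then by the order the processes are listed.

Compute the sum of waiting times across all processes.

Schedule: | J1 0-2 | J2 2-3 | J3 3-10 | J4 10-15 |
Completion: J1=2  J2=3  J3=10  J4=15
Waiting = turnaround − burst: J1=0, J2=0, J3=0, J4=4
Total waiting = 0 + 0 + 0 + 4 = 4

4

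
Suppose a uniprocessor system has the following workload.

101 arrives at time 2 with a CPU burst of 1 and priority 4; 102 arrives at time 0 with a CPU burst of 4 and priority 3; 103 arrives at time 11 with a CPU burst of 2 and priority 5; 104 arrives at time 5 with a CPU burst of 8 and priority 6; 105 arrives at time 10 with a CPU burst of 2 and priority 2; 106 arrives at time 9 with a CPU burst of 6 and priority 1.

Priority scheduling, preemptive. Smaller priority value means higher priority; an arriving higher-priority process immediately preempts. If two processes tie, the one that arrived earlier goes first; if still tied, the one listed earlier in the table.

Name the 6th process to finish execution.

104

Timeline: | 102 0-4 | 101 4-5 | 104 5-9 | 106 9-15 | 105 15-17 | 103 17-19 | 104 19-23 |
Completion: 101=5  102=4  103=19  104=23  105=17  106=15
Turnaround (C−A): 101=3  102=4  103=8  104=18  105=7  106=6
Finish order: 102 → 101 → 106 → 105 → 103 → 104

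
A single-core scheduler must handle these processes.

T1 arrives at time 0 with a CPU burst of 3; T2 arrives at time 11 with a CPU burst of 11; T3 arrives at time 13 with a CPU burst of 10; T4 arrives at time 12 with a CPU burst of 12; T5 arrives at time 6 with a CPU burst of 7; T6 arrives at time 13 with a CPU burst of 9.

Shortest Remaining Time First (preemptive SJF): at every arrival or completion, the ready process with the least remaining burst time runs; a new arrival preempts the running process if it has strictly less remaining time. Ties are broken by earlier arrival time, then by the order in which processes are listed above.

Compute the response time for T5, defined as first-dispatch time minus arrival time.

Gantt: | T1 0-3 | idle 3-6 | T5 6-13 | T6 13-22 | T3 22-32 | T2 32-43 | T4 43-55 |
Completion: T1=3  T2=43  T3=32  T4=55  T5=13  T6=22
Response(T5) = first start − arrival = 6 − 6 = 0

0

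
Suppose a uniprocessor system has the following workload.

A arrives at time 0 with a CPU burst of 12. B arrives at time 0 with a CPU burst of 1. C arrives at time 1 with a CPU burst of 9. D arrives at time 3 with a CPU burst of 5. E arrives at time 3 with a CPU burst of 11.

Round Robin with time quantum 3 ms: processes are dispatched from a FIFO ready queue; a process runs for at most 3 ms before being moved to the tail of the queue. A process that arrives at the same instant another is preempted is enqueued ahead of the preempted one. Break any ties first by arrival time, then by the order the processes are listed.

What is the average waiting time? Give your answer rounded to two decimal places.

16.80

Schedule: | A 0-3 | B 3-4 | C 4-7 | D 7-10 | E 10-13 | A 13-16 | C 16-19 | D 19-21 | E 21-24 | A 24-27 | C 27-30 | E 30-33 | A 33-36 | E 36-38 |
Completion: A=36  B=4  C=30  D=21  E=38
Waiting times: A=24, B=3, C=20, D=13, E=24
Average waiting = (24+3+20+13+24) / 5 = 84/5 = 16.80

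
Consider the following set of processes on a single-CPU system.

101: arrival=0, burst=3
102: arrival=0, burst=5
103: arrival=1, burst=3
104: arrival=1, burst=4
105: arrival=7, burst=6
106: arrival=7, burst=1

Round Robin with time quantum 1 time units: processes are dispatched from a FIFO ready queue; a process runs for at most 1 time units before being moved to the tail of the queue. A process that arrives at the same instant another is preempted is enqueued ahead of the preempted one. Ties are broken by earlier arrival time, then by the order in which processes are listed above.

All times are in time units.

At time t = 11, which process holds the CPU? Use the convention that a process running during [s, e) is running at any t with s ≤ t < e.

106

Timeline: | 101 0-1 | 102 1-2 | 103 2-3 | 104 3-4 | 101 4-5 | 102 5-6 | 103 6-7 | 104 7-8 | 101 8-9 | 102 9-10 | 105 10-11 | 106 11-12 | 103 12-13 | 104 13-14 | 102 14-15 | 105 15-16 | 104 16-17 | 102 17-18 | 105 18-22 |
Completion: 101=9  102=18  103=13  104=17  105=22  106=12
Turnaround (C−A): 101=9  102=18  103=12  104=16  105=15  106=5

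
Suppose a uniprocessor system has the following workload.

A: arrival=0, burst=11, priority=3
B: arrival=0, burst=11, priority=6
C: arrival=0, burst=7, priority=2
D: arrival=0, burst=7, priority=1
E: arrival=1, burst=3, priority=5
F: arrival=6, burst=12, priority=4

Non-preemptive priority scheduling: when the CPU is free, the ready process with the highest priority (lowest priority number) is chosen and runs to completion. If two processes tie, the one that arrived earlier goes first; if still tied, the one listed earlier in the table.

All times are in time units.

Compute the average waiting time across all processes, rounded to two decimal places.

Timeline: | D 0-7 | C 7-14 | A 14-25 | F 25-37 | E 37-40 | B 40-51 |
Completion: A=25  B=51  C=14  D=7  E=40  F=37
Turnaround (C−A): A=25  B=51  C=14  D=7  E=39  F=31
Waiting times: A=14, B=40, C=7, D=0, E=36, F=19
Average waiting = (14+40+7+0+36+19) / 6 = 116/6 = 19.33

19.33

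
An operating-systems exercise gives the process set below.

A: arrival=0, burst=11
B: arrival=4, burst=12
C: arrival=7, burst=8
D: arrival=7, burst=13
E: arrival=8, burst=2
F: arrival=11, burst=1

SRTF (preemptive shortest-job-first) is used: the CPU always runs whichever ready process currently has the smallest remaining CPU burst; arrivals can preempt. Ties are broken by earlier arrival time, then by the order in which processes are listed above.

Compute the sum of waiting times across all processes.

Schedule: | A 0-8 | E 8-10 | A 10-11 | F 11-12 | A 12-14 | C 14-22 | B 22-34 | D 34-47 |
Completion: A=14  B=34  C=22  D=47  E=10  F=12
Turnaround (C−A): A=14  B=30  C=15  D=40  E=2  F=1
Waiting = turnaround − burst: A=3, B=18, C=7, D=27, E=0, F=0
Total waiting = 3 + 18 + 7 + 27 + 0 + 0 = 55

55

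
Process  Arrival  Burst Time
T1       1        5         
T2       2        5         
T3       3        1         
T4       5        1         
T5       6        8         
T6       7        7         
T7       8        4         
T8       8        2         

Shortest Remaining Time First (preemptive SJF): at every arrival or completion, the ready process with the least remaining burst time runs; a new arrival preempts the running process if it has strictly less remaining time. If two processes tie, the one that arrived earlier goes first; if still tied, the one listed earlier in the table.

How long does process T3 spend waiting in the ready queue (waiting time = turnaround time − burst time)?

Schedule: | idle 0-1 | T1 1-3 | T3 3-4 | T1 4-5 | T4 5-6 | T1 6-8 | T8 8-10 | T7 10-14 | T2 14-19 | T6 19-26 | T5 26-34 |
Completion: T1=8  T2=19  T3=4  T4=6  T5=34  T6=26  T7=14  T8=10
Turnaround (C−A): T1=7  T2=17  T3=1  T4=1  T5=28  T6=19  T7=6  T8=2
Waiting(T3) = turnaround − burst = 1 − 1 = 0

0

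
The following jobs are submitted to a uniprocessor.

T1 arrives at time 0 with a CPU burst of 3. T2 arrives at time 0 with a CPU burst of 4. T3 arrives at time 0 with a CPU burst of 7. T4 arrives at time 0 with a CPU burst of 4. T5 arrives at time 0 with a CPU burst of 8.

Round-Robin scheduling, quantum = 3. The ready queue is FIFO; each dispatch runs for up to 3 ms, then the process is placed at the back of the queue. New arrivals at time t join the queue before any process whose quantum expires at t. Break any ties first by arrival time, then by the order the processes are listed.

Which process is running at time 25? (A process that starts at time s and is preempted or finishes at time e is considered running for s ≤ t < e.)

Schedule: | T1 0-3 | T2 3-6 | T3 6-9 | T4 9-12 | T5 12-15 | T2 15-16 | T3 16-19 | T4 19-20 | T5 20-23 | T3 23-24 | T5 24-26 |
Completion: T1=3  T2=16  T3=24  T4=20  T5=26

T5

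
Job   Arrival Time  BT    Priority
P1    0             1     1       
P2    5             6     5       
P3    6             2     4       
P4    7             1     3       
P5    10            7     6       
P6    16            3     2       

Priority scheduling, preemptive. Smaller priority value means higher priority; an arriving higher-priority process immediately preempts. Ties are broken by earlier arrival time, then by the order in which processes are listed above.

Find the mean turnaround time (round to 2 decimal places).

Timeline: | P1 0-1 | idle 1-5 | P2 5-6 | P3 6-7 | P4 7-8 | P3 8-9 | P2 9-14 | P5 14-16 | P6 16-19 | P5 19-24 |
Completion: P1=1  P2=14  P3=9  P4=8  P5=24  P6=19
Turnaround (C−A): P1=1  P2=9  P3=3  P4=1  P5=14  P6=3
Turnaround times: P1=1, P2=9, P3=3, P4=1, P5=14, P6=3
Average turnaround = (1+9+3+1+14+3) / 6 = 31/6 = 5.17

5.17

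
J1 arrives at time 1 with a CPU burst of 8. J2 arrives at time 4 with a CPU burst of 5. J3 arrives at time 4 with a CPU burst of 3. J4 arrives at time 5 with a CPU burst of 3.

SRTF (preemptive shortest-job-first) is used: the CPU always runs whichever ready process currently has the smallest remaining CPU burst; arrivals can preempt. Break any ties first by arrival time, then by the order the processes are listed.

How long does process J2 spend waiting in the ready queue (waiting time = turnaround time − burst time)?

11

Schedule: | idle 0-1 | J1 1-4 | J3 4-7 | J4 7-10 | J1 10-15 | J2 15-20 |
Completion: J1=15  J2=20  J3=7  J4=10
Waiting(J2) = turnaround − burst = 16 − 5 = 11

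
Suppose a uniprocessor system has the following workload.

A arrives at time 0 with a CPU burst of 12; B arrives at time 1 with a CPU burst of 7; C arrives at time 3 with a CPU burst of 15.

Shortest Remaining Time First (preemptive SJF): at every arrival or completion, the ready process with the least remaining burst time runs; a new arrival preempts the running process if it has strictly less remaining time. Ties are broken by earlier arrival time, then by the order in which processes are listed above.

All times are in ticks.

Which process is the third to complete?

C

Timeline: | A 0-1 | B 1-8 | A 8-19 | C 19-34 |
Completion: A=19  B=8  C=34
Turnaround (C−A): A=19  B=7  C=31
Finish order: B → A → C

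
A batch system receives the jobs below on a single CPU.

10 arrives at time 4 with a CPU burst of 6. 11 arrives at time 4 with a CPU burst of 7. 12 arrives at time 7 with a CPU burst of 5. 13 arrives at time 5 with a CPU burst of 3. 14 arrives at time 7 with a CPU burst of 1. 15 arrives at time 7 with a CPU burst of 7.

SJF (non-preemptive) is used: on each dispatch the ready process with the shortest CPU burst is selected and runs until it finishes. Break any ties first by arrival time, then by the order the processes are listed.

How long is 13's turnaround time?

9

Gantt: | idle 0-4 | 10 4-10 | 14 10-11 | 13 11-14 | 12 14-19 | 11 19-26 | 15 26-33 |
Completion: 10=10  11=26  12=19  13=14  14=11  15=33
Turnaround (C−A): 10=6  11=22  12=12  13=9  14=4  15=26
Turnaround(13) = completion − arrival = 14 − 5 = 9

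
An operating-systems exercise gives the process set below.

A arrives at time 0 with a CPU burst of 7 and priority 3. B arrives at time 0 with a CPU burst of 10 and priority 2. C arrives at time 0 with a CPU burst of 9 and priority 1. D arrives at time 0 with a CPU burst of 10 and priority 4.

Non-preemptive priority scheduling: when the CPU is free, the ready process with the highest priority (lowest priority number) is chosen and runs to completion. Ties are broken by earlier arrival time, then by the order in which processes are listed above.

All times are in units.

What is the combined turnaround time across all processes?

Timeline: | C 0-9 | B 9-19 | A 19-26 | D 26-36 |
Completion: A=26  B=19  C=9  D=36
Turnaround (C−A): A=26  B=19  C=9  D=36
Turnaround = completion − arrival: A=26, B=19, C=9, D=36
Total turnaround = 26 + 19 + 9 + 36 = 90

90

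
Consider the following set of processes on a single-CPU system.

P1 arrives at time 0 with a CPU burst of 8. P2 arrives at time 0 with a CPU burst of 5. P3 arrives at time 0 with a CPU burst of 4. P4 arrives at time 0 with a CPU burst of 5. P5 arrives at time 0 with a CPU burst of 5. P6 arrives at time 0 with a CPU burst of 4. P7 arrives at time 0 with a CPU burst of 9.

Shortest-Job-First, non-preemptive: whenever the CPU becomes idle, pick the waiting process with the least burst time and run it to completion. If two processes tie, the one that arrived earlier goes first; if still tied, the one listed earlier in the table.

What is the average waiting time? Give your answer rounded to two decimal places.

13.86

Schedule: | P3 0-4 | P6 4-8 | P2 8-13 | P4 13-18 | P5 18-23 | P1 23-31 | P7 31-40 |
Completion: P1=31  P2=13  P3=4  P4=18  P5=23  P6=8  P7=40
Turnaround (C−A): P1=31  P2=13  P3=4  P4=18  P5=23  P6=8  P7=40
Waiting times: P1=23, P2=8, P3=0, P4=13, P5=18, P6=4, P7=31
Average waiting = (23+8+0+13+18+4+31) / 7 = 97/7 = 13.86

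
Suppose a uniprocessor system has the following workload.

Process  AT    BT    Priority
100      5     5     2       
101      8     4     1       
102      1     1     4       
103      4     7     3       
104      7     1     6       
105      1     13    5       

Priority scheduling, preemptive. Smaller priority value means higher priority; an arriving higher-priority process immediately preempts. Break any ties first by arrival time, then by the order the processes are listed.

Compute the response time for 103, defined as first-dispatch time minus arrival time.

0

Schedule: | idle 0-1 | 102 1-2 | 105 2-4 | 103 4-5 | 100 5-8 | 101 8-12 | 100 12-14 | 103 14-20 | 105 20-31 | 104 31-32 |
Completion: 100=14  101=12  102=2  103=20  104=32  105=31
Turnaround (C−A): 100=9  101=4  102=1  103=16  104=25  105=30
Response(103) = first start − arrival = 4 − 4 = 0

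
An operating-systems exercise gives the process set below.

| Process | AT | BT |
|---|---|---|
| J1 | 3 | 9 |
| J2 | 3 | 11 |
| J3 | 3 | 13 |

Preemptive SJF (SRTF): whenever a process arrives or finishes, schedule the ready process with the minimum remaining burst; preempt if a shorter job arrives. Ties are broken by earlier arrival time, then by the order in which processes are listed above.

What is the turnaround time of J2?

20

Timeline: | idle 0-3 | J1 3-12 | J2 12-23 | J3 23-36 |
Completion: J1=12  J2=23  J3=36
Turnaround (C−A): J1=9  J2=20  J3=33
Turnaround(J2) = completion − arrival = 23 − 3 = 20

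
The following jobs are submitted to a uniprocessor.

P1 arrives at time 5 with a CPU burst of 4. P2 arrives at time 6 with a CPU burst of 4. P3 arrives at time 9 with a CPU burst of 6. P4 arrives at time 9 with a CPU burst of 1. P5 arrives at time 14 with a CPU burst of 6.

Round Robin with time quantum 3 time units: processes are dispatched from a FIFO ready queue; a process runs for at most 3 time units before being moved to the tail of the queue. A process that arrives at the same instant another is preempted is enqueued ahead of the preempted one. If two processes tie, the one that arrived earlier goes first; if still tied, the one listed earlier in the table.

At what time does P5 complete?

Gantt: | idle 0-5 | P1 5-8 | P2 8-11 | P1 11-12 | P3 12-15 | P4 15-16 | P2 16-17 | P5 17-20 | P3 20-23 | P5 23-26 |
Completion: P1=12  P2=17  P3=23  P4=16  P5=26
Turnaround (C−A): P1=7  P2=11  P3=14  P4=7  P5=12

26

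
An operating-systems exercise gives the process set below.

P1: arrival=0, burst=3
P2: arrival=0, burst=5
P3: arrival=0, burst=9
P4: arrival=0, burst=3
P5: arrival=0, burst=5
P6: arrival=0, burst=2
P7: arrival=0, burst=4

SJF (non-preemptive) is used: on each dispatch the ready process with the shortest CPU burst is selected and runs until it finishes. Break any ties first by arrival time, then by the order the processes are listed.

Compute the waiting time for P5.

17

Schedule: | P6 0-2 | P1 2-5 | P4 5-8 | P7 8-12 | P2 12-17 | P5 17-22 | P3 22-31 |
Completion: P1=5  P2=17  P3=31  P4=8  P5=22  P6=2  P7=12
Waiting(P5) = turnaround − burst = 22 − 5 = 17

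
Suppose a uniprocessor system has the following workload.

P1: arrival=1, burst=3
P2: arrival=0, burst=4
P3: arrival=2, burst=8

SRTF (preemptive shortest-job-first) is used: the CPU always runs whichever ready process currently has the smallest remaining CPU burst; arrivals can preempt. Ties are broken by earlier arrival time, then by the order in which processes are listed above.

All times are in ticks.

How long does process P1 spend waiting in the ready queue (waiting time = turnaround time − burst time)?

3

Gantt: | P2 0-4 | P1 4-7 | P3 7-15 |
Completion: P1=7  P2=4  P3=15
Waiting(P1) = turnaround − burst = 6 − 3 = 3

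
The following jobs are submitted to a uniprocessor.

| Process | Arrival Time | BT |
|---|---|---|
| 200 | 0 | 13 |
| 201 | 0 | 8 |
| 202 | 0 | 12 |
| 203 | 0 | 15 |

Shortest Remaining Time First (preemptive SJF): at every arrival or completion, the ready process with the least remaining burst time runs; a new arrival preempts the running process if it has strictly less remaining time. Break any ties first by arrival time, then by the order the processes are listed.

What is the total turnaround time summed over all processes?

Timeline: | 201 0-8 | 202 8-20 | 200 20-33 | 203 33-48 |
Completion: 200=33  201=8  202=20  203=48
Turnaround (C−A): 200=33  201=8  202=20  203=48
Turnaround = completion − arrival: 200=33, 201=8, 202=20, 203=48
Total turnaround = 33 + 8 + 20 + 48 = 109

109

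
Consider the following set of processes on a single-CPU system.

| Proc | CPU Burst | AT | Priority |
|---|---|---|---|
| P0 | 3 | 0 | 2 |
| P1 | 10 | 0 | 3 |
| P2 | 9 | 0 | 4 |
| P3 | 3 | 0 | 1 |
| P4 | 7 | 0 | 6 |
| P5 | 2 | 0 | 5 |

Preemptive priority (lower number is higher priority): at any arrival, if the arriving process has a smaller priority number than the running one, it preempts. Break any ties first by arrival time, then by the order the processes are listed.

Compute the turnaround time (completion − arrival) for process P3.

Timeline: | P3 0-3 | P0 3-6 | P1 6-16 | P2 16-25 | P5 25-27 | P4 27-34 |
Completion: P0=6  P1=16  P2=25  P3=3  P4=34  P5=27
Turnaround(P3) = completion − arrival = 3 − 0 = 3

3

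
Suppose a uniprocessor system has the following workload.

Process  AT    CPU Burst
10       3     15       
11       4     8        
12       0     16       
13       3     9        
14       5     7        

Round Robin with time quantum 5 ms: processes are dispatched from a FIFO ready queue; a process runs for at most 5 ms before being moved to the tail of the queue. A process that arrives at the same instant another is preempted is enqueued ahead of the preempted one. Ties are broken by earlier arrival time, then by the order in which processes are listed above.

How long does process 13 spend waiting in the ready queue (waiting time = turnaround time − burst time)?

27

Schedule: | 12 0-5 | 10 5-10 | 13 10-15 | 11 15-20 | 14 20-25 | 12 25-30 | 10 30-35 | 13 35-39 | 11 39-42 | 14 42-44 | 12 44-49 | 10 49-54 | 12 54-55 |
Completion: 10=54  11=42  12=55  13=39  14=44
Turnaround (C−A): 10=51  11=38  12=55  13=36  14=39
Waiting(13) = turnaround − burst = 36 − 9 = 27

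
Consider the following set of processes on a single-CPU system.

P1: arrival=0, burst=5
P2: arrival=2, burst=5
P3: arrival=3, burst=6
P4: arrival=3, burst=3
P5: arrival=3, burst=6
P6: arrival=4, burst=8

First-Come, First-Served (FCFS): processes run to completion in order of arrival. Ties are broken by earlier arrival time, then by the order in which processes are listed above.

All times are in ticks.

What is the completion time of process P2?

10

Schedule: | P1 0-5 | P2 5-10 | P3 10-16 | P4 16-19 | P5 19-25 | P6 25-33 |
Completion: P1=5  P2=10  P3=16  P4=19  P5=25  P6=33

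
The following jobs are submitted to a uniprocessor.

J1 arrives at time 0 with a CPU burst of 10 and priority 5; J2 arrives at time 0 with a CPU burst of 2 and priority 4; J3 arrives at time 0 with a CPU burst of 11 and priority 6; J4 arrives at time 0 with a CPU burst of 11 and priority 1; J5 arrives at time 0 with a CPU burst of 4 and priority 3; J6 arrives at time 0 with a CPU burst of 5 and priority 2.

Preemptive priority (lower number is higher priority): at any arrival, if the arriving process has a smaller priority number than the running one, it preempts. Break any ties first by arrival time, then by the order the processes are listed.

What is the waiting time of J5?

Gantt: | J4 0-11 | J6 11-16 | J5 16-20 | J2 20-22 | J1 22-32 | J3 32-43 |
Completion: J1=32  J2=22  J3=43  J4=11  J5=20  J6=16
Waiting(J5) = turnaround − burst = 20 − 4 = 16

16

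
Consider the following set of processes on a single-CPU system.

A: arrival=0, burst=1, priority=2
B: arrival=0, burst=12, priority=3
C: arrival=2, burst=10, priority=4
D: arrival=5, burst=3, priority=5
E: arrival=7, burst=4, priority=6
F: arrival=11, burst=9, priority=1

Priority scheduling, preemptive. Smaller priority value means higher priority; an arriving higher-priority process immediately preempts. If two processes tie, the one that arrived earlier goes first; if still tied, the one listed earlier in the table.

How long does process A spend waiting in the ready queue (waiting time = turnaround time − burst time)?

0

Timeline: | A 0-1 | B 1-11 | F 11-20 | B 20-22 | C 22-32 | D 32-35 | E 35-39 |
Completion: A=1  B=22  C=32  D=35  E=39  F=20
Turnaround (C−A): A=1  B=22  C=30  D=30  E=32  F=9
Waiting(A) = turnaround − burst = 1 − 1 = 0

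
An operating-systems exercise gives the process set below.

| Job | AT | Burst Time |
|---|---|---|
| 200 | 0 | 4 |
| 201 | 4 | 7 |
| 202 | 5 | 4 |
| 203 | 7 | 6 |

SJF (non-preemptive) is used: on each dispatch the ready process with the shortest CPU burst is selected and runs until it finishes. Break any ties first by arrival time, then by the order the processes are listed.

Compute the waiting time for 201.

0

Gantt: | 200 0-4 | 201 4-11 | 202 11-15 | 203 15-21 |
Completion: 200=4  201=11  202=15  203=21
Waiting(201) = turnaround − burst = 7 − 7 = 0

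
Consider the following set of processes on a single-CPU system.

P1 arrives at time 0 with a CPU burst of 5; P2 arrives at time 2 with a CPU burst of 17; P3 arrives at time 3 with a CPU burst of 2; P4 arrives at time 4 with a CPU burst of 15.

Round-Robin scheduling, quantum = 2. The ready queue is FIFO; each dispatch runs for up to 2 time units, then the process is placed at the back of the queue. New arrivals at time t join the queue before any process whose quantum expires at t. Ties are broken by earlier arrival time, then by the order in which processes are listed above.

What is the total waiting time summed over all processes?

Timeline: | P1 0-2 | P2 2-4 | P1 4-6 | P3 6-8 | P4 8-10 | P2 10-12 | P1 12-13 | P4 13-15 | P2 15-17 | P4 17-19 | P2 19-21 | P4 21-23 | P2 23-25 | P4 25-27 | P2 27-29 | P4 29-31 | P2 31-33 | P4 33-35 | P2 35-37 | P4 37-38 | P2 38-39 |
Completion: P1=13  P2=39  P3=8  P4=38
Waiting = turnaround − burst: P1=8, P2=20, P3=3, P4=19
Total waiting = 8 + 20 + 3 + 19 = 50

50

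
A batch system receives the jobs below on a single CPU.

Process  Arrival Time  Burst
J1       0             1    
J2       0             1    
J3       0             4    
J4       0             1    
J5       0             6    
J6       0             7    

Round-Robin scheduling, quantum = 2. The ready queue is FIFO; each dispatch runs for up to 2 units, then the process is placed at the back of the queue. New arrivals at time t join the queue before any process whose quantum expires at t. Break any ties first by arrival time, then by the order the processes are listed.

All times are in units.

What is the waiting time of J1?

0

Timeline: | J1 0-1 | J2 1-2 | J3 2-4 | J4 4-5 | J5 5-7 | J6 7-9 | J3 9-11 | J5 11-13 | J6 13-15 | J5 15-17 | J6 17-20 |
Completion: J1=1  J2=2  J3=11  J4=5  J5=17  J6=20
Waiting(J1) = turnaround − burst = 1 − 1 = 0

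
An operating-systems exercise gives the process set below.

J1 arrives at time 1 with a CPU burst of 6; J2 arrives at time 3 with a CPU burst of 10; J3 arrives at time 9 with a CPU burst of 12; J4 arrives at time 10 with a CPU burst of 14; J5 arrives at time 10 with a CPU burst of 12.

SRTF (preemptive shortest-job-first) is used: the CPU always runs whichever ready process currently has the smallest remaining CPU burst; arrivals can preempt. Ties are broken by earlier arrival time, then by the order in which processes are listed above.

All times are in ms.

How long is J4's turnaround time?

45

Timeline: | idle 0-1 | J1 1-7 | J2 7-17 | J3 17-29 | J5 29-41 | J4 41-55 |
Completion: J1=7  J2=17  J3=29  J4=55  J5=41
Turnaround (C−A): J1=6  J2=14  J3=20  J4=45  J5=31
Turnaround(J4) = completion − arrival = 55 − 10 = 45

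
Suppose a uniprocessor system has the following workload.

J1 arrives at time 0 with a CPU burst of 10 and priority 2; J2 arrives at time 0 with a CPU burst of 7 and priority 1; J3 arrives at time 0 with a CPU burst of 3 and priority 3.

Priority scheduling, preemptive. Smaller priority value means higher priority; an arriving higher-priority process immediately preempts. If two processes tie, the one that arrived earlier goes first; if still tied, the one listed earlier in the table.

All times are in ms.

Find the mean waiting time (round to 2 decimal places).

Schedule: | J2 0-7 | J1 7-17 | J3 17-20 |
Completion: J1=17  J2=7  J3=20
Turnaround (C−A): J1=17  J2=7  J3=20
Waiting times: J1=7, J2=0, J3=17
Average waiting = (7+0+17) / 3 = 24/3 = 8.00

8.00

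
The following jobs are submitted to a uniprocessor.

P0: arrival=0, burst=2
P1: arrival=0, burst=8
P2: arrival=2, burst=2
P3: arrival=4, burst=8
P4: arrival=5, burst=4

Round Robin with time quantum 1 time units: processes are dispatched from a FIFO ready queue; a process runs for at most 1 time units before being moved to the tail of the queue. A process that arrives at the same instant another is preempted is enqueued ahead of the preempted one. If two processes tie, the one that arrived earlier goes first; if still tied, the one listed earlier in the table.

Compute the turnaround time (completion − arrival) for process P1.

22

Timeline: | P0 0-1 | P1 1-2 | P0 2-3 | P2 3-4 | P1 4-5 | P3 5-6 | P2 6-7 | P4 7-8 | P1 8-9 | P3 9-10 | P4 10-11 | P1 11-12 | P3 12-13 | P4 13-14 | P1 14-15 | P3 15-16 | P4 16-17 | P1 17-18 | P3 18-19 | P1 19-20 | P3 20-21 | P1 21-22 | P3 22-24 |
Completion: P0=3  P1=22  P2=7  P3=24  P4=17
Turnaround(P1) = completion − arrival = 22 − 0 = 22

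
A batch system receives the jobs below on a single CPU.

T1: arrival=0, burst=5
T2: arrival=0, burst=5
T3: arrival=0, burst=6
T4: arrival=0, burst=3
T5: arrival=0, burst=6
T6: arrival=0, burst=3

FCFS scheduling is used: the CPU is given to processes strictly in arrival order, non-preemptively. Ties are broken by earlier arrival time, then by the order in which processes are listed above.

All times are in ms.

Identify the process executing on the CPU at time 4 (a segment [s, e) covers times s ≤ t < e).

T1

Timeline: | T1 0-5 | T2 5-10 | T3 10-16 | T4 16-19 | T5 19-25 | T6 25-28 |
Completion: T1=5  T2=10  T3=16  T4=19  T5=25  T6=28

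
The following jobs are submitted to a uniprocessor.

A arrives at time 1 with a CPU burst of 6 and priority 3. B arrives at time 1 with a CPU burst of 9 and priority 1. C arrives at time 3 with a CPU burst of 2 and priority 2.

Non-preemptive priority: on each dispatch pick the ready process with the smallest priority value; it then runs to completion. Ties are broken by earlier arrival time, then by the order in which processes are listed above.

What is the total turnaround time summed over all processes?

Schedule: | idle 0-1 | B 1-10 | C 10-12 | A 12-18 |
Completion: A=18  B=10  C=12
Turnaround = completion − arrival: A=17, B=9, C=9
Total turnaround = 17 + 9 + 9 = 35

35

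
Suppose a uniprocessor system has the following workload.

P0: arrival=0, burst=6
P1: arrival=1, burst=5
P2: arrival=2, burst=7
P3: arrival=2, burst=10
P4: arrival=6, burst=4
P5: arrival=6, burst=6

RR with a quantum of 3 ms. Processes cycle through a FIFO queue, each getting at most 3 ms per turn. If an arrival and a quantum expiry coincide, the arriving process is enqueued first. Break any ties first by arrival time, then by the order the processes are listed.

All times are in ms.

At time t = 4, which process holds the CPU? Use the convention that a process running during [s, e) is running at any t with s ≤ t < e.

Gantt: | P0 0-3 | P1 3-6 | P2 6-9 | P3 9-12 | P0 12-15 | P4 15-18 | P5 18-21 | P1 21-23 | P2 23-26 | P3 26-29 | P4 29-30 | P5 30-33 | P2 33-34 | P3 34-38 |
Completion: P0=15  P1=23  P2=34  P3=38  P4=30  P5=33

P1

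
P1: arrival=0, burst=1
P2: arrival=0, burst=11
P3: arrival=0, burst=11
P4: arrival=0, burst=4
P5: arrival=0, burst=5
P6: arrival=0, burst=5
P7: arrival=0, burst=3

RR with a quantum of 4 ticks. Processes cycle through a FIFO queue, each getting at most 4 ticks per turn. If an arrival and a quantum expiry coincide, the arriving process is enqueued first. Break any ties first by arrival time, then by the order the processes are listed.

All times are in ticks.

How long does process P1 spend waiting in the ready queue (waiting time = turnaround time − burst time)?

0

Timeline: | P1 0-1 | P2 1-5 | P3 5-9 | P4 9-13 | P5 13-17 | P6 17-21 | P7 21-24 | P2 24-28 | P3 28-32 | P5 32-33 | P6 33-34 | P2 34-37 | P3 37-40 |
Completion: P1=1  P2=37  P3=40  P4=13  P5=33  P6=34  P7=24
Waiting(P1) = turnaround − burst = 1 − 1 = 0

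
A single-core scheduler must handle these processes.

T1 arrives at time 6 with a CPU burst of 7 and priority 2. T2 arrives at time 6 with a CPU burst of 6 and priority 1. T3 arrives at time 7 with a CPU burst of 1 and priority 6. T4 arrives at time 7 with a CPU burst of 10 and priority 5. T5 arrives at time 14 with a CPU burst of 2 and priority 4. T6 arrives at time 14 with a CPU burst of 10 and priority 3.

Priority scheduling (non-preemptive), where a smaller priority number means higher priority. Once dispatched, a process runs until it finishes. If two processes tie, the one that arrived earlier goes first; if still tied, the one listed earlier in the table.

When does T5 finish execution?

Timeline: | idle 0-6 | T2 6-12 | T1 12-19 | T6 19-29 | T5 29-31 | T4 31-41 | T3 41-42 |
Completion: T1=19  T2=12  T3=42  T4=41  T5=31  T6=29

31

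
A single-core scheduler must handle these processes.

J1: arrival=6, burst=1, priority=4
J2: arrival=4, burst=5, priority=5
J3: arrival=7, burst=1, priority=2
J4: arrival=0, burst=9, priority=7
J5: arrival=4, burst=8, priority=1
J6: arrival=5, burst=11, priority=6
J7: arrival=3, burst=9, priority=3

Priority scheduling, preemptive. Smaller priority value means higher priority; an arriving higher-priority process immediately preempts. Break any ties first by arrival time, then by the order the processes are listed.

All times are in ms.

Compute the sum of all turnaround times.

148

Gantt: | J4 0-3 | J7 3-4 | J5 4-12 | J3 12-13 | J7 13-21 | J1 21-22 | J2 22-27 | J6 27-38 | J4 38-44 |
Completion: J1=22  J2=27  J3=13  J4=44  J5=12  J6=38  J7=21
Turnaround = completion − arrival: J1=16, J2=23, J3=6, J4=44, J5=8, J6=33, J7=18
Total turnaround = 16 + 23 + 6 + 44 + 8 + 33 + 18 = 148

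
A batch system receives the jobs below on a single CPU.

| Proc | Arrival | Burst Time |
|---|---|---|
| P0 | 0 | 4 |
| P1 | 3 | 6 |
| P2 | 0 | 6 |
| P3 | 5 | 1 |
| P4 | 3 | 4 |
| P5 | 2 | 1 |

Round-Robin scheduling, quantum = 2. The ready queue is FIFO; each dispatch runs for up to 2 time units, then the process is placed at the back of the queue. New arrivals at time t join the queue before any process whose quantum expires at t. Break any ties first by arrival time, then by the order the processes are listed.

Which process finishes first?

Timeline: | P0 0-2 | P2 2-4 | P5 4-5 | P0 5-7 | P1 7-9 | P4 9-11 | P2 11-13 | P3 13-14 | P1 14-16 | P4 16-18 | P2 18-20 | P1 20-22 |
Completion: P0=7  P1=22  P2=20  P3=14  P4=18  P5=5
Turnaround (C−A): P0=7  P1=19  P2=20  P3=9  P4=15  P5=3
Finish order: P5 → P0 → P3 → P4 → P2 → P1

P5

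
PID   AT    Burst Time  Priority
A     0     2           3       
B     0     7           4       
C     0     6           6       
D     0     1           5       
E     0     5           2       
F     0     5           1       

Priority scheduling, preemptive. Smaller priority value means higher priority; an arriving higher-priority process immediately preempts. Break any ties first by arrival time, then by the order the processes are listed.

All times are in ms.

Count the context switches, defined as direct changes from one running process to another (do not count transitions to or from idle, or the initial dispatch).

Schedule: | F 0-5 | E 5-10 | A 10-12 | B 12-19 | D 19-20 | C 20-26 |
Completion: A=12  B=19  C=26  D=20  E=10  F=5
Turnaround (C−A): A=12  B=19  C=26  D=20  E=10  F=5

5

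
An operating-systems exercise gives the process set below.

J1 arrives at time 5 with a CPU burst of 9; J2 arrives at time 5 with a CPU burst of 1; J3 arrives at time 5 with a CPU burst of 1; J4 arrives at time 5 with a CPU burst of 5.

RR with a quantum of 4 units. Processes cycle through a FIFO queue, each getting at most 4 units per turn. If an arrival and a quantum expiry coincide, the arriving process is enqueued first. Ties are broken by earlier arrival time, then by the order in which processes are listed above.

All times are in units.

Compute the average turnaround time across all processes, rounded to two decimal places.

Timeline: | idle 0-5 | J1 5-9 | J2 9-10 | J3 10-11 | J4 11-15 | J1 15-19 | J4 19-20 | J1 20-21 |
Completion: J1=21  J2=10  J3=11  J4=20
Turnaround (C−A): J1=16  J2=5  J3=6  J4=15
Turnaround times: J1=16, J2=5, J3=6, J4=15
Average turnaround = (16+5+6+15) / 4 = 42/4 = 10.50

10.50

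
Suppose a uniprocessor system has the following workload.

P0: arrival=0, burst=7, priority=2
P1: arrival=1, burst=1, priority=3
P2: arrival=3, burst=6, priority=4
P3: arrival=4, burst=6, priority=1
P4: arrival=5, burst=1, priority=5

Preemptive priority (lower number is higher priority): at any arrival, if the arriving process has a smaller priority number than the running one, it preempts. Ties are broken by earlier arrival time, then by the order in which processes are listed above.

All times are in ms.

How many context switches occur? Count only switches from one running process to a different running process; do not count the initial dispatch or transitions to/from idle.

Gantt: | P0 0-4 | P3 4-10 | P0 10-13 | P1 13-14 | P2 14-20 | P4 20-21 |
Completion: P0=13  P1=14  P2=20  P3=10  P4=21
Turnaround (C−A): P0=13  P1=13  P2=17  P3=6  P4=16

5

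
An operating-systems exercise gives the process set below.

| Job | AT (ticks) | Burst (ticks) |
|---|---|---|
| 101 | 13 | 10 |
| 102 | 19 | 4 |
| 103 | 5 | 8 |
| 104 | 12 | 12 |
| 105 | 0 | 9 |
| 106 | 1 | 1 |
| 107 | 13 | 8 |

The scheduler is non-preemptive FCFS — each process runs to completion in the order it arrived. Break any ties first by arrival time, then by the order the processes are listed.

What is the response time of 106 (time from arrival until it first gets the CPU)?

Gantt: | 105 0-9 | 106 9-10 | 103 10-18 | 104 18-30 | 101 30-40 | 107 40-48 | 102 48-52 |
Completion: 101=40  102=52  103=18  104=30  105=9  106=10  107=48
Turnaround (C−A): 101=27  102=33  103=13  104=18  105=9  106=9  107=35
Response(106) = first start − arrival = 9 − 1 = 8

8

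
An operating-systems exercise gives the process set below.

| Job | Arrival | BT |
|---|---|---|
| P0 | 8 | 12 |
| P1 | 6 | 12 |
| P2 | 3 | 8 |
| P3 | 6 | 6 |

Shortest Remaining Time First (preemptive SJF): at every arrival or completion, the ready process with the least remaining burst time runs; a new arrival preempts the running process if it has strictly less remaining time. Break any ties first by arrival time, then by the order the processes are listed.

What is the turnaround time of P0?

Schedule: | idle 0-3 | P2 3-11 | P3 11-17 | P1 17-29 | P0 29-41 |
Completion: P0=41  P1=29  P2=11  P3=17
Turnaround (C−A): P0=33  P1=23  P2=8  P3=11
Turnaround(P0) = completion − arrival = 41 − 8 = 33

33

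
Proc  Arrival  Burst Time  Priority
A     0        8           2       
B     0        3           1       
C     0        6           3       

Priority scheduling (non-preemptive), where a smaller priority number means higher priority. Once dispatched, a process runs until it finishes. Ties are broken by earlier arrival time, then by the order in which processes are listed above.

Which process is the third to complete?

C

Gantt: | B 0-3 | A 3-11 | C 11-17 |
Completion: A=11  B=3  C=17
Turnaround (C−A): A=11  B=3  C=17
Finish order: B → A → C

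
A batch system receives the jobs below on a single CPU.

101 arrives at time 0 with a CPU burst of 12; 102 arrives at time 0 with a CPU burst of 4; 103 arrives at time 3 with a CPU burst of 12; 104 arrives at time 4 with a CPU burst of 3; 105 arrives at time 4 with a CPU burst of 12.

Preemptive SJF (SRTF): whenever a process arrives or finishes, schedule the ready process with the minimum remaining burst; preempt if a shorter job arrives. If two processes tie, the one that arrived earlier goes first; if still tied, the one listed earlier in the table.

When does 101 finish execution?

19

Timeline: | 102 0-4 | 104 4-7 | 101 7-19 | 103 19-31 | 105 31-43 |
Completion: 101=19  102=4  103=31  104=7  105=43
Turnaround (C−A): 101=19  102=4  103=28  104=3  105=39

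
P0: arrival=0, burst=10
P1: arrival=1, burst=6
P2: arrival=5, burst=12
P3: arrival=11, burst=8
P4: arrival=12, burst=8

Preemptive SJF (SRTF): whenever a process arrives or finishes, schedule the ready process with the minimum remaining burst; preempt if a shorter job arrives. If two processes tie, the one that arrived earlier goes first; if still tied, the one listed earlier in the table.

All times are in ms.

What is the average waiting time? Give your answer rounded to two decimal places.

Timeline: | P0 0-1 | P1 1-7 | P0 7-16 | P3 16-24 | P4 24-32 | P2 32-44 |
Completion: P0=16  P1=7  P2=44  P3=24  P4=32
Turnaround (C−A): P0=16  P1=6  P2=39  P3=13  P4=20
Waiting times: P0=6, P1=0, P2=27, P3=5, P4=12
Average waiting = (6+0+27+5+12) / 5 = 50/5 = 10.00

10.00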